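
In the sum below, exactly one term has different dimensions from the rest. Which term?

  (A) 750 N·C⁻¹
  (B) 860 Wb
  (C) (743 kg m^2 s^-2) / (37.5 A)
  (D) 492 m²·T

In SI base units:
  (A) N·C⁻¹ = kg·m·s⁻²·(s·A)⁻¹ = kg·m·s⁻³·A⁻¹
  (B) Wb = V·s = kg·m²·s⁻²·A⁻¹
  (C) [kg·m²·s⁻²] / [A] = kg·m²·s⁻²·A⁻¹
  (D) T·m² = Wb·m⁻²·m² = kg·m²·s⁻²·A⁻¹
All reduce to kg·m²·s⁻²·A⁻¹ except (A), which is kg·m·s⁻³·A⁻¹.

(A)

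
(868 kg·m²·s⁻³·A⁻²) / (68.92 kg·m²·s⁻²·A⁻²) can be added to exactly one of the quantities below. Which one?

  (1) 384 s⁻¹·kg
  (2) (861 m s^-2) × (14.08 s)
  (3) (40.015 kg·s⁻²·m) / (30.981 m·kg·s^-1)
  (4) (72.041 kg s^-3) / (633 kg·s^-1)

Reference: [kg·m²·s⁻³·A⁻²] / [kg·m²·s⁻²·A⁻²] = s⁻¹.
Each option:
  (1) kg·s⁻¹
  (2) [m·s⁻²] · [s] = m·s⁻¹
  (3) [kg·m·s⁻²] / [kg·m·s⁻¹] = s⁻¹  ← same
  (4) [kg·s⁻³] / [kg·s⁻¹] = s⁻²
Only (3) matches s⁻¹.

(3)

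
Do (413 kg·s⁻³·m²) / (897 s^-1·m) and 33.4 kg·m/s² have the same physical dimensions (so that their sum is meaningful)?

Work out the base dimensions of each:
  (413 kg·s⁻³·m²) / (897 s^-1·m):  [kg·m²·s⁻³] / [m·s⁻¹] = kg·m·s⁻²
  33.4 kg·m/s²:  kg·m·s⁻²
Both are kg·m·s⁻², so they have the same dimensions and can be added.

Yes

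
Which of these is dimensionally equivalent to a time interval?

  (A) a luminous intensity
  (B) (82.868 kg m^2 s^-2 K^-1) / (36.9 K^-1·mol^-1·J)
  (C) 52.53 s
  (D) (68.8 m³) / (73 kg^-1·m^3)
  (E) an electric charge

Reference: [time interval] = s.
Each option:
  (A) [luminous intensity] = cd
  (B) [kg·m²·s⁻²·K⁻¹] / [kg·m²·s⁻²·K⁻¹·mol⁻¹] = mol
  (C) s  ← same
  (D) [m³] / [kg⁻¹·m³] = kg
  (E) [electric charge] = s·A
Only (C) matches s.

(C)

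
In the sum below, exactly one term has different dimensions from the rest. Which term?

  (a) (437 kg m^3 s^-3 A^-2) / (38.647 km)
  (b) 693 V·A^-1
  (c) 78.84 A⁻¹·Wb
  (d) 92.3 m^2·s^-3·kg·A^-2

(c)

Work out the base dimensions of each:
  (a) [kg·m³·s⁻³·A⁻²] / [m] = kg·m²·s⁻³·A⁻²
  (b) V·A⁻¹ = J·C⁻¹·A⁻¹ = kg·m²·s⁻³·A⁻²
  (c) Wb·A⁻¹ = V·s·A⁻¹ = kg·m²·s⁻²·A⁻²
  (d) kg·m²·s⁻³·A⁻²
All reduce to kg·m²·s⁻³·A⁻² except (c), which is kg·m²·s⁻²·A⁻².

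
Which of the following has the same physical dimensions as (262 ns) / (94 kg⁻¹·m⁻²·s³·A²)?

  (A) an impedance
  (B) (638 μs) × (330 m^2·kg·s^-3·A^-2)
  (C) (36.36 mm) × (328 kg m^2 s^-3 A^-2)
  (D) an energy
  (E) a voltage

Reference: [s] / [kg⁻¹·m⁻²·s³·A²] = kg·m²·s⁻²·A⁻².
Each option:
  (A) [impedance] = kg·m²·s⁻³·A⁻²
  (B) [s] · [kg·m²·s⁻³·A⁻²] = kg·m²·s⁻²·A⁻²  ← same
  (C) [m] · [kg·m²·s⁻³·A⁻²] = kg·m³·s⁻³·A⁻²
  (D) [energy] = kg·m²·s⁻²
  (E) [voltage] = kg·m²·s⁻³·A⁻¹
Only (B) matches kg·m²·s⁻²·A⁻².

(B)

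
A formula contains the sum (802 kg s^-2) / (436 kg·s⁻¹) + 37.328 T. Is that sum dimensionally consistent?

In SI base units:
  (802 kg s^-2) / (436 kg·s⁻¹):  [kg·s⁻²] / [kg·s⁻¹] = s⁻¹
  37.328 T:  T = Wb·m⁻² = kg·s⁻²·A⁻¹
s⁻¹ ≠ kg·s⁻²·A⁻¹, so they cannot be added.

No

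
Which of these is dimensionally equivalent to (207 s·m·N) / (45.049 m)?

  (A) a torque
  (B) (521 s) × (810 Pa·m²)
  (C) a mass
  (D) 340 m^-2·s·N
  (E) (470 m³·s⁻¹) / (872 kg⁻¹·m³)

(B)

Reference: [kg·m²·s⁻¹] / [m] = kg·m·s⁻¹.
Each option:
  (A) [torque] = kg·m²·s⁻²
  (B) [s] · [kg·m·s⁻²] = kg·m·s⁻¹  ← same
  (C) [mass] = kg
  (D) N·s·m⁻² = kg·m·s⁻²·s·m⁻² = kg·m⁻¹·s⁻¹
  (E) [m³·s⁻¹] / [kg⁻¹·m³] = kg·s⁻¹
Only (B) matches kg·m·s⁻¹.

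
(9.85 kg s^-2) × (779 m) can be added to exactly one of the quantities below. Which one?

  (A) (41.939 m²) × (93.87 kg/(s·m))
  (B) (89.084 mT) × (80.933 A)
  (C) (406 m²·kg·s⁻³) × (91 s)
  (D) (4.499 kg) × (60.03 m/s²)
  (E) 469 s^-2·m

Reference: [kg·s⁻²] · [m] = kg·m·s⁻².
Each option:
  (A) [m²] · [kg·m⁻¹·s⁻¹] = kg·m·s⁻¹
  (B) [kg·s⁻²·A⁻¹] · [A] = kg·s⁻²
  (C) [kg·m²·s⁻³] · [s] = kg·m²·s⁻²
  (D) [kg] · [m·s⁻²] = kg·m·s⁻²  ← same
  (E) m·s⁻²
Only (D) matches kg·m·s⁻².

(D)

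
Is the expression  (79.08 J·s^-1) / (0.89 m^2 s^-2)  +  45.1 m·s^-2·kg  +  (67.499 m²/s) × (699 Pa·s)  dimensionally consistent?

Reduce each to base SI dimensions:
  (79.08 J·s^-1) / (0.89 m^2 s^-2):  [kg·m²·s⁻³] / [m²·s⁻²] = kg·s⁻¹
  45.1 m·s^-2·kg:  kg·m·s⁻²
  (67.499 m²/s) × (699 Pa·s):  [m²·s⁻¹] · [kg·m⁻¹·s⁻¹] = kg·m·s⁻²
The terms do not share a single dimension (kg·m·s⁻² vs kg·s⁻¹).

No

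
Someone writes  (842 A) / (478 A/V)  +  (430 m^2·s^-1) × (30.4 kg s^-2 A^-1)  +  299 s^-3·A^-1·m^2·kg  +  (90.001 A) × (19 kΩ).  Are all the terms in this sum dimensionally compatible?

Yes

Work out the base dimensions of each:
  (842 A) / (478 A/V):  [A] / [kg⁻¹·m⁻²·s³·A²] = kg·m²·s⁻³·A⁻¹
  (430 m^2·s^-1) × (30.4 kg s^-2 A^-1):  [m²·s⁻¹] · [kg·s⁻²·A⁻¹] = kg·m²·s⁻³·A⁻¹
  299 s^-3·A^-1·m^2·kg:  kg·m²·s⁻³·A⁻¹
  (90.001 A) × (19 kΩ):  [A] · [kg·m²·s⁻³·A⁻²] = kg·m²·s⁻³·A⁻¹
Every term reduces to kg·m²·s⁻³·A⁻¹.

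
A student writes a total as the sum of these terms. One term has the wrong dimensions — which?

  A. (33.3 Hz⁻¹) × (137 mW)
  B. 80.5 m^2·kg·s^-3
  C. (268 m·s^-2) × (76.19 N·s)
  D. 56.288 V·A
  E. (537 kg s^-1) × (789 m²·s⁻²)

A.

Dimensions:
  A. [s] · [kg·m²·s⁻³] = kg·m²·s⁻²
  B. kg·m²·s⁻³
  C. [m·s⁻²] · [kg·m·s⁻¹] = kg·m²·s⁻³
  D. V·A = J·C⁻¹·A = kg·m²·s⁻³
  E. [kg·s⁻¹] · [m²·s⁻²] = kg·m²·s⁻³
All reduce to kg·m²·s⁻³ except A., which is kg·m²·s⁻².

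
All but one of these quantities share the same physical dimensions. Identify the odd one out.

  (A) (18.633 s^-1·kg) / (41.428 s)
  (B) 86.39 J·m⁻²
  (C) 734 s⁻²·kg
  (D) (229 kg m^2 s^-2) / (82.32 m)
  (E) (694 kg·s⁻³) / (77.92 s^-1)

Dimensions:
  (A) [kg·s⁻¹] / [s] = kg·s⁻²
  (B) J·m⁻² = N·m·m⁻² = kg·s⁻²
  (C) kg·s⁻²
  (D) [kg·m²·s⁻²] / [m] = kg·m·s⁻²
  (E) [kg·s⁻³] / [s⁻¹] = kg·s⁻²
All reduce to kg·s⁻² except (D), which is kg·m·s⁻².

(D)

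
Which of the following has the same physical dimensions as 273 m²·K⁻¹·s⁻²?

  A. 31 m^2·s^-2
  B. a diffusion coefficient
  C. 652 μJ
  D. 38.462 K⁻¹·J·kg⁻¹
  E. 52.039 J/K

Reference: m²·s⁻²·K⁻¹.
Each option:
  A. m²·s⁻²
  B. [diffusion coefficient] = m²·s⁻¹
  C. J = N·m = kg·m²·s⁻²
  D. J·kg⁻¹·K⁻¹ = N·m·kg⁻¹·K⁻¹ = m²·s⁻²·K⁻¹  ← same
  E. J·K⁻¹ = N·m·K⁻¹ = kg·m²·s⁻²·K⁻¹
Only D. matches m²·s⁻²·K⁻¹.

D.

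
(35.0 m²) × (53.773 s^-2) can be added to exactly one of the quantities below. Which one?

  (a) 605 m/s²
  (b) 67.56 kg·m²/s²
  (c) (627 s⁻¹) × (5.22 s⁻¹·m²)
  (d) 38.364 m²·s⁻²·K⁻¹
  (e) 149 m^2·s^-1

(c)

Reference: [m²] · [s⁻²] = m²·s⁻².
Each option:
  (a) m·s⁻²
  (b) kg·m²·s⁻²
  (c) [s⁻¹] · [m²·s⁻¹] = m²·s⁻²  ← same
  (d) m²·s⁻²·K⁻¹
  (e) m²·s⁻¹
Only (c) matches m²·s⁻².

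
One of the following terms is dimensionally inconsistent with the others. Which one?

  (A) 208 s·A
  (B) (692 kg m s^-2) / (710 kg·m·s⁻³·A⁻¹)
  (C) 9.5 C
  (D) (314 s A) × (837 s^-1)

Work out the base dimensions of each:
  (A) A·s = s·A
  (B) [kg·m·s⁻²] / [kg·m·s⁻³·A⁻¹] = s·A
  (C) C = s·A
  (D) [s·A] · [s⁻¹] = A
All reduce to s·A except (D), which is A.

(D)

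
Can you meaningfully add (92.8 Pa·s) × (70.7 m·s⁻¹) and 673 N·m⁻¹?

In SI base units:
  (92.8 Pa·s) × (70.7 m·s⁻¹):  [kg·m⁻¹·s⁻¹] · [m·s⁻¹] = kg·s⁻²
  673 N·m⁻¹:  N·m⁻¹ = kg·m·s⁻²·m⁻¹ = kg·s⁻²
Both are kg·s⁻², so they have the same dimensions and can be added.

Yes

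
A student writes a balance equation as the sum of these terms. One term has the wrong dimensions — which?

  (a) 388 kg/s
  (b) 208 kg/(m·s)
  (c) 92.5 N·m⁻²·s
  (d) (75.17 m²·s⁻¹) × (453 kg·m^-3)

(a)

Work out the base dimensions of each:
  (a) kg·s⁻¹
  (b) kg·m⁻¹·s⁻¹
  (c) N·s·m⁻² = kg·m·s⁻²·s·m⁻² = kg·m⁻¹·s⁻¹
  (d) [m²·s⁻¹] · [kg·m⁻³] = kg·m⁻¹·s⁻¹
All reduce to kg·m⁻¹·s⁻¹ except (a), which is kg·s⁻¹.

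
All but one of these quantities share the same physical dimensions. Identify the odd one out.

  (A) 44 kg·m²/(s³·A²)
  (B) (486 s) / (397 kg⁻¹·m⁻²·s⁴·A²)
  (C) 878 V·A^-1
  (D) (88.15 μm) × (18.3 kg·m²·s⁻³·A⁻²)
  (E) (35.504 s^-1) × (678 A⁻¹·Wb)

In SI base units:
  (A) kg·m²·s⁻³·A⁻²
  (B) [s] / [kg⁻¹·m⁻²·s⁴·A²] = kg·m²·s⁻³·A⁻²
  (C) V·A⁻¹ = J·C⁻¹·A⁻¹ = kg·m²·s⁻³·A⁻²
  (D) [m] · [kg·m²·s⁻³·A⁻²] = kg·m³·s⁻³·A⁻²
  (E) [s⁻¹] · [kg·m²·s⁻²·A⁻²] = kg·m²·s⁻³·A⁻²
All reduce to kg·m²·s⁻³·A⁻² except (D), which is kg·m³·s⁻³·A⁻².

(D)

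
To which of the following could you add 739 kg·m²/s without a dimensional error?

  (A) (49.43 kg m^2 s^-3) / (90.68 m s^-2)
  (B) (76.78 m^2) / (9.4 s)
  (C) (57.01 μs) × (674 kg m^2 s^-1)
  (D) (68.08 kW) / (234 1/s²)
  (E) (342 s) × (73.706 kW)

Reference: kg·m²·s⁻¹.
Each option:
  (A) [kg·m²·s⁻³] / [m·s⁻²] = kg·m·s⁻¹
  (B) [m²] / [s] = m²·s⁻¹
  (C) [s] · [kg·m²·s⁻¹] = kg·m²
  (D) [kg·m²·s⁻³] / [s⁻²] = kg·m²·s⁻¹  ← same
  (E) [s] · [kg·m²·s⁻³] = kg·m²·s⁻²
Only (D) matches kg·m²·s⁻¹.

(D)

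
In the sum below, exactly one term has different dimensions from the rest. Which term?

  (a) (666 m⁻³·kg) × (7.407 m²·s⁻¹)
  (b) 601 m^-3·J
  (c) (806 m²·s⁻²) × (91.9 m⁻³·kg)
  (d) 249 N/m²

Work out the base dimensions of each:
  (a) [kg·m⁻³] · [m²·s⁻¹] = kg·m⁻¹·s⁻¹
  (b) J·m⁻³ = N·m·m⁻³ = kg·m⁻¹·s⁻²
  (c) [m²·s⁻²] · [kg·m⁻³] = kg·m⁻¹·s⁻²
  (d) N·m⁻² = kg·m·s⁻²·m⁻² = kg·m⁻¹·s⁻²
All reduce to kg·m⁻¹·s⁻² except (a), which is kg·m⁻¹·s⁻¹.

(a)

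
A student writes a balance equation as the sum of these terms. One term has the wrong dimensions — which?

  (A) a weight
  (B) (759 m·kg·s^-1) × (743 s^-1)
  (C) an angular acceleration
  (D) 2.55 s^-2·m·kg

(C)

Reduce each to base SI dimensions:
  (A) [weight] = kg·m·s⁻²
  (B) [kg·m·s⁻¹] · [s⁻¹] = kg·m·s⁻²
  (C) [angular acceleration] = s⁻²
  (D) kg·m·s⁻²
All reduce to kg·m·s⁻² except (C), which is s⁻².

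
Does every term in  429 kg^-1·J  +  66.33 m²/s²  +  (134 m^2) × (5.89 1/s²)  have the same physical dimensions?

Dimensions:
  429 kg^-1·J:  J·kg⁻¹ = N·m·kg⁻¹ = m²·s⁻²
  66.33 m²/s²:  m²·s⁻²
  (134 m^2) × (5.89 1/s²):  [m²] · [s⁻²] = m²·s⁻²
Every term reduces to m²·s⁻².

Yes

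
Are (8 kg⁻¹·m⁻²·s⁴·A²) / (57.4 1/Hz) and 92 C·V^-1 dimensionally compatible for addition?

No

Expand each in SI base units:
  (8 kg⁻¹·m⁻²·s⁴·A²) / (57.4 1/Hz):  [kg⁻¹·m⁻²·s⁴·A²] / [s] = kg⁻¹·m⁻²·s³·A²
  92 C·V^-1:  C·V⁻¹ = s·A·(J·C⁻¹)⁻¹ = kg⁻¹·m⁻²·s⁴·A²
kg⁻¹·m⁻²·s³·A² ≠ kg⁻¹·m⁻²·s⁴·A², so they cannot be added.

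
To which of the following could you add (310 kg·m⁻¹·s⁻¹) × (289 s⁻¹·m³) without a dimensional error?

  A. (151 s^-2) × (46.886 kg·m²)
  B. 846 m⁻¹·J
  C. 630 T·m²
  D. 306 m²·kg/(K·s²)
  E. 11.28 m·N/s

Reference: [kg·m⁻¹·s⁻¹] · [m³·s⁻¹] = kg·m²·s⁻².
Each option:
  A. [s⁻²] · [kg·m²] = kg·m²·s⁻²  ← same
  B. J·m⁻¹ = N·m·m⁻¹ = kg·m·s⁻²
  C. T·m² = Wb·m⁻²·m² = kg·m²·s⁻²·A⁻¹
  D. kg·m²·s⁻²·K⁻¹
  E. N·m·s⁻¹ = kg·m·s⁻²·m·s⁻¹ = kg·m²·s⁻³
Only A. matches kg·m²·s⁻².

A.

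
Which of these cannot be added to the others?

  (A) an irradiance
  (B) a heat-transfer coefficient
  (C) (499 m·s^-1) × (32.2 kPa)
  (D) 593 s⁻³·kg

(B)

Dimensions:
  (A) [irradiance] = kg·s⁻³
  (B) [heat-transfer coefficient] = kg·s⁻³·K⁻¹
  (C) [m·s⁻¹] · [kg·m⁻¹·s⁻²] = kg·s⁻³
  (D) kg·s⁻³
All reduce to kg·s⁻³ except (B), which is kg·s⁻³·K⁻¹.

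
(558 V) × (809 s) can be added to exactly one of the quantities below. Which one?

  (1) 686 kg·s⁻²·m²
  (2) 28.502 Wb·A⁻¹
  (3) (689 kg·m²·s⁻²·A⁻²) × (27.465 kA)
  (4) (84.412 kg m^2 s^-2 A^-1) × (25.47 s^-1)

Reference: [kg·m²·s⁻³·A⁻¹] · [s] = kg·m²·s⁻²·A⁻¹.
Each option:
  (1) kg·m²·s⁻²
  (2) Wb·A⁻¹ = V·s·A⁻¹ = kg·m²·s⁻²·A⁻²
  (3) [kg·m²·s⁻²·A⁻²] · [A] = kg·m²·s⁻²·A⁻¹  ← same
  (4) [kg·m²·s⁻²·A⁻¹] · [s⁻¹] = kg·m²·s⁻³·A⁻¹
Only (3) matches kg·m²·s⁻²·A⁻¹.

(3)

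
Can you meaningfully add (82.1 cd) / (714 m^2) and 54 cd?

Work out the base dimensions of each:
  (82.1 cd) / (714 m^2):  [cd] / [m²] = m⁻²·cd
  54 cd:  cd
m⁻²·cd ≠ cd, so they cannot be added.

No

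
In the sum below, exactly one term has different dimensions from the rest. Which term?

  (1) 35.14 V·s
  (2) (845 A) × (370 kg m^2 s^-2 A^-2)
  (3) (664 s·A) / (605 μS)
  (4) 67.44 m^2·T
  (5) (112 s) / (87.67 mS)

Work out the base dimensions of each:
  (1) V·s = J·C⁻¹·s = kg·m²·s⁻²·A⁻¹
  (2) [A] · [kg·m²·s⁻²·A⁻²] = kg·m²·s⁻²·A⁻¹
  (3) [s·A] / [kg⁻¹·m⁻²·s³·A²] = kg·m²·s⁻²·A⁻¹
  (4) T·m² = Wb·m⁻²·m² = kg·m²·s⁻²·A⁻¹
  (5) [s] / [kg⁻¹·m⁻²·s³·A²] = kg·m²·s⁻²·A⁻²
All reduce to kg·m²·s⁻²·A⁻¹ except (5), which is kg·m²·s⁻²·A⁻².

(5)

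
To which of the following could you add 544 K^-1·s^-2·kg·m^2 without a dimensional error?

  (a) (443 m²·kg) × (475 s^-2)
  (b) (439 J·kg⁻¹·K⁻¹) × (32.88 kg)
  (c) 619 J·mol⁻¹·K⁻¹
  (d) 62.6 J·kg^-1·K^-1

Reference: kg·m²·s⁻²·K⁻¹.
Each option:
  (a) [kg·m²] · [s⁻²] = kg·m²·s⁻²
  (b) [m²·s⁻²·K⁻¹] · [kg] = kg·m²·s⁻²·K⁻¹  ← same
  (c) J·mol⁻¹·K⁻¹ = N·m·mol⁻¹·K⁻¹ = kg·m²·s⁻²·K⁻¹·mol⁻¹
  (d) J·kg⁻¹·K⁻¹ = N·m·kg⁻¹·K⁻¹ = m²·s⁻²·K⁻¹
Only (b) matches kg·m²·s⁻²·K⁻¹.

(b)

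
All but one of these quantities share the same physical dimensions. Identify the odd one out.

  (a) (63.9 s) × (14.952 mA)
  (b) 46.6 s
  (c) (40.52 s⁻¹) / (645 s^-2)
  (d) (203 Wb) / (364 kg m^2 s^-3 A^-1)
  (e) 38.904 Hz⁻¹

Reduce each to base SI dimensions:
  (a) [s] · [A] = s·A
  (b) s
  (c) [s⁻¹] / [s⁻²] = s
  (d) [kg·m²·s⁻²·A⁻¹] / [kg·m²·s⁻³·A⁻¹] = s
  (e) Hz⁻¹ = (s⁻¹)⁻¹ = s
All reduce to s except (a), which is s·A.

(a)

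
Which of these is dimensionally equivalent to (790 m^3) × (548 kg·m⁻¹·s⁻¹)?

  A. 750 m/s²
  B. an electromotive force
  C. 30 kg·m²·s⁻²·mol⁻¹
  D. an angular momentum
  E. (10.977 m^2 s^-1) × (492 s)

Reference: [m³] · [kg·m⁻¹·s⁻¹] = kg·m²·s⁻¹.
Each option:
  A. m·s⁻²
  B. [electromotive force] = kg·m²·s⁻³·A⁻¹
  C. kg·m²·s⁻²·mol⁻¹
  D. [angular momentum] = kg·m²·s⁻¹  ← same
  E. [m²·s⁻¹] · [s] = m²
Only D. matches kg·m²·s⁻¹.

D.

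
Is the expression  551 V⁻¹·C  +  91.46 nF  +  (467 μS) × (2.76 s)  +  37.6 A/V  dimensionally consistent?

No

Work out the base dimensions of each:
  551 V⁻¹·C:  C·V⁻¹ = s·A·(J·C⁻¹)⁻¹ = kg⁻¹·m⁻²·s⁴·A²
  91.46 nF:  F = C·V⁻¹ = kg⁻¹·m⁻²·s⁴·A²
  (467 μS) × (2.76 s):  [kg⁻¹·m⁻²·s³·A²] · [s] = kg⁻¹·m⁻²·s⁴·A²
  37.6 A/V:  A·V⁻¹ = A·(J·C⁻¹)⁻¹ = kg⁻¹·m⁻²·s³·A²
The terms do not share a single dimension (kg⁻¹·m⁻²·s³·A² vs kg⁻¹·m⁻²·s⁴·A²).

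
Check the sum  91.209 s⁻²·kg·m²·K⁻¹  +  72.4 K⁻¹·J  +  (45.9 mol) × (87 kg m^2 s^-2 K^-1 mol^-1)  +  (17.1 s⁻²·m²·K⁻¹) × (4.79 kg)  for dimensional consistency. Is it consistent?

Expand each in SI base units:
  91.209 s⁻²·kg·m²·K⁻¹:  kg·m²·s⁻²·K⁻¹
  72.4 K⁻¹·J:  J·K⁻¹ = N·m·K⁻¹ = kg·m²·s⁻²·K⁻¹
  (45.9 mol) × (87 kg m^2 s^-2 K^-1 mol^-1):  [mol] · [kg·m²·s⁻²·K⁻¹·mol⁻¹] = kg·m²·s⁻²·K⁻¹
  (17.1 s⁻²·m²·K⁻¹) × (4.79 kg):  [m²·s⁻²·K⁻¹] · [kg] = kg·m²·s⁻²·K⁻¹
Every term reduces to kg·m²·s⁻²·K⁻¹.

Yes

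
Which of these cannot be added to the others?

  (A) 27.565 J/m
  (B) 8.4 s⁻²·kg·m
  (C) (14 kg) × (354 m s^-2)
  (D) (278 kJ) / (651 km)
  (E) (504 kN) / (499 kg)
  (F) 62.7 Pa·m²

Work out the base dimensions of each:
  (A) J·m⁻¹ = N·m·m⁻¹ = kg·m·s⁻²
  (B) kg·m·s⁻²
  (C) [kg] · [m·s⁻²] = kg·m·s⁻²
  (D) [kg·m²·s⁻²] / [m] = kg·m·s⁻²
  (E) [kg·m·s⁻²] / [kg] = m·s⁻²
  (F) Pa·m² = N·m⁻²·m² = kg·m·s⁻²
All reduce to kg·m·s⁻² except (E), which is m·s⁻².

(E)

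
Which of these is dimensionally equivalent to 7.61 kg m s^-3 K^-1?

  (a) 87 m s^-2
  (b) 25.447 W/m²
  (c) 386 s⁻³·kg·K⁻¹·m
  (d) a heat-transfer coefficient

Reference: kg·m·s⁻³·K⁻¹.
Each option:
  (a) m·s⁻²
  (b) W·m⁻² = J·s⁻¹·m⁻² = kg·s⁻³
  (c) kg·m·s⁻³·K⁻¹  ← same
  (d) [heat-transfer coefficient] = kg·s⁻³·K⁻¹
Only (c) matches kg·m·s⁻³·K⁻¹.

(c)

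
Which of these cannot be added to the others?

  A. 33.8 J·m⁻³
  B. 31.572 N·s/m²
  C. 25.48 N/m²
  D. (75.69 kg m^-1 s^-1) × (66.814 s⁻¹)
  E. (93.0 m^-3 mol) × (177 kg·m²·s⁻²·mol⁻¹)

B.

Dimensions:
  A. J·m⁻³ = N·m·m⁻³ = kg·m⁻¹·s⁻²
  B. N·s·m⁻² = kg·m·s⁻²·s·m⁻² = kg·m⁻¹·s⁻¹
  C. N·m⁻² = kg·m·s⁻²·m⁻² = kg·m⁻¹·s⁻²
  D. [kg·m⁻¹·s⁻¹] · [s⁻¹] = kg·m⁻¹·s⁻²
  E. [m⁻³·mol] · [kg·m²·s⁻²·mol⁻¹] = kg·m⁻¹·s⁻²
All reduce to kg·m⁻¹·s⁻² except B., which is kg·m⁻¹·s⁻¹.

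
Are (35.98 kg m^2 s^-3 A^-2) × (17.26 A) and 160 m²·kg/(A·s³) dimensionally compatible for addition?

Yes

Dimensions:
  (35.98 kg m^2 s^-3 A^-2) × (17.26 A):  [kg·m²·s⁻³·A⁻²] · [A] = kg·m²·s⁻³·A⁻¹
  160 m²·kg/(A·s³):  kg·m²·s⁻³·A⁻¹
Both are kg·m²·s⁻³·A⁻¹, so they have the same dimensions and can be added.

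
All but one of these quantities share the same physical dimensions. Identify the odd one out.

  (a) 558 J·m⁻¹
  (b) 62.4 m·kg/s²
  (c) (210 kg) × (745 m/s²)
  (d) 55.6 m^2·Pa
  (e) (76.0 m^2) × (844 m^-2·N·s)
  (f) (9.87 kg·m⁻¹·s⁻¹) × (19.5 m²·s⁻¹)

(e)

Work out the base dimensions of each:
  (a) J·m⁻¹ = N·m·m⁻¹ = kg·m·s⁻²
  (b) kg·m·s⁻²
  (c) [kg] · [m·s⁻²] = kg·m·s⁻²
  (d) Pa·m² = N·m⁻²·m² = kg·m·s⁻²
  (e) [m²] · [kg·m⁻¹·s⁻¹] = kg·m·s⁻¹
  (f) [kg·m⁻¹·s⁻¹] · [m²·s⁻¹] = kg·m·s⁻²
All reduce to kg·m·s⁻² except (e), which is kg·m·s⁻¹.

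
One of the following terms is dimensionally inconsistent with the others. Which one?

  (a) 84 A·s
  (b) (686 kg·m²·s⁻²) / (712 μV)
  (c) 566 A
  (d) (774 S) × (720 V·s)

(c)

Expand each in SI base units:
  (a) A·s = s·A
  (b) [kg·m²·s⁻²] / [kg·m²·s⁻³·A⁻¹] = s·A
  (c) A
  (d) [kg⁻¹·m⁻²·s³·A²] · [kg·m²·s⁻²·A⁻¹] = s·A
All reduce to s·A except (c), which is A.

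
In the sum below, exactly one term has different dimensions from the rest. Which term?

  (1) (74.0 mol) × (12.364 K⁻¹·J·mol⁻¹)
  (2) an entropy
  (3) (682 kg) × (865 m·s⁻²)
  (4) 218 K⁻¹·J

In SI base units:
  (1) [mol] · [kg·m²·s⁻²·K⁻¹·mol⁻¹] = kg·m²·s⁻²·K⁻¹
  (2) [entropy] = kg·m²·s⁻²·K⁻¹
  (3) [kg] · [m·s⁻²] = kg·m·s⁻²
  (4) J·K⁻¹ = N·m·K⁻¹ = kg·m²·s⁻²·K⁻¹
All reduce to kg·m²·s⁻²·K⁻¹ except (3), which is kg·m·s⁻².

(3)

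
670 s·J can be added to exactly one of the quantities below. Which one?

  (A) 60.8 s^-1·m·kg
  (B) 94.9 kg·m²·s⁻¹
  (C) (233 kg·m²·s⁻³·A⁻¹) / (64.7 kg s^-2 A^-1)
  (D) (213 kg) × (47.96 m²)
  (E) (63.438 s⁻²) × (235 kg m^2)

(B)

Reference: J·s = N·m·s = kg·m²·s⁻¹.
Each option:
  (A) kg·m·s⁻¹
  (B) kg·m²·s⁻¹  ← same
  (C) [kg·m²·s⁻³·A⁻¹] / [kg·s⁻²·A⁻¹] = m²·s⁻¹
  (D) [kg] · [m²] = kg·m²
  (E) [s⁻²] · [kg·m²] = kg·m²·s⁻²
Only (B) matches kg·m²·s⁻¹.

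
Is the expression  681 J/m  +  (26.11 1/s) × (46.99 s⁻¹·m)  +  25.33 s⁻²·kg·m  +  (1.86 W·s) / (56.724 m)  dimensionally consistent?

Dimensions:
  681 J/m:  J·m⁻¹ = N·m·m⁻¹ = kg·m·s⁻²
  (26.11 1/s) × (46.99 s⁻¹·m):  [s⁻¹] · [m·s⁻¹] = m·s⁻²
  25.33 s⁻²·kg·m:  kg·m·s⁻²
  (1.86 W·s) / (56.724 m):  [kg·m²·s⁻²] / [m] = kg·m·s⁻²
The terms do not share a single dimension (kg·m·s⁻² vs m·s⁻²).

No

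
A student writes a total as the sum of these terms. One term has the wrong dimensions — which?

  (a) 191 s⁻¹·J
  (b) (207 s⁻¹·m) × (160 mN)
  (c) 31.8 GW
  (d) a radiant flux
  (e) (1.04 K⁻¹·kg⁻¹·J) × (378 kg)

Dimensions:
  (a) J·s⁻¹ = N·m·s⁻¹ = kg·m²·s⁻³
  (b) [m·s⁻¹] · [kg·m·s⁻²] = kg·m²·s⁻³
  (c) W = J·s⁻¹ = kg·m²·s⁻³
  (d) [radiant flux] = kg·m²·s⁻³
  (e) [m²·s⁻²·K⁻¹] · [kg] = kg·m²·s⁻²·K⁻¹
All reduce to kg·m²·s⁻³ except (e), which is kg·m²·s⁻²·K⁻¹.

(e)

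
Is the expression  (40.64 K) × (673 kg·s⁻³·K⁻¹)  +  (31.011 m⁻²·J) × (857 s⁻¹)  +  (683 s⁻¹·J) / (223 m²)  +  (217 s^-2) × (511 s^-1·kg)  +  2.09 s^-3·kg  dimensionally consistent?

Dimensions:
  (40.64 K) × (673 kg·s⁻³·K⁻¹):  [K] · [kg·s⁻³·K⁻¹] = kg·s⁻³
  (31.011 m⁻²·J) × (857 s⁻¹):  [kg·s⁻²] · [s⁻¹] = kg·s⁻³
  (683 s⁻¹·J) / (223 m²):  [kg·m²·s⁻³] / [m²] = kg·s⁻³
  (217 s^-2) × (511 s^-1·kg):  [s⁻²] · [kg·s⁻¹] = kg·s⁻³
  2.09 s^-3·kg:  kg·s⁻³
Every term reduces to kg·s⁻³.

Yes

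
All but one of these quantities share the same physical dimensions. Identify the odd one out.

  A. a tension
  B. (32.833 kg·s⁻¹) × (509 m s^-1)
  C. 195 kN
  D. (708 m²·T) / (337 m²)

Dimensions:
  A. [tension] = kg·m·s⁻²
  B. [kg·s⁻¹] · [m·s⁻¹] = kg·m·s⁻²
  C. N = kg·m·s⁻²
  D. [kg·m²·s⁻²·A⁻¹] / [m²] = kg·s⁻²·A⁻¹
All reduce to kg·m·s⁻² except D., which is kg·s⁻²·A⁻¹.

D.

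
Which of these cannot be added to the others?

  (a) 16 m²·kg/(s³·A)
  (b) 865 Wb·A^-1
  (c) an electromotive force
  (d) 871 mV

Work out the base dimensions of each:
  (a) kg·m²·s⁻³·A⁻¹
  (b) Wb·A⁻¹ = V·s·A⁻¹ = kg·m²·s⁻²·A⁻²
  (c) [electromotive force] = kg·m²·s⁻³·A⁻¹
  (d) V = J·C⁻¹ = kg·m²·s⁻³·A⁻¹
All reduce to kg·m²·s⁻³·A⁻¹ except (b), which is kg·m²·s⁻²·A⁻².

(b)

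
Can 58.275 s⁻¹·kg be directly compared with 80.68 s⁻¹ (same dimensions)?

No

Reduce each to base SI dimensions:
  58.275 s⁻¹·kg:  kg·s⁻¹
  80.68 s⁻¹:  s⁻¹
kg·s⁻¹ ≠ s⁻¹, so they cannot be added.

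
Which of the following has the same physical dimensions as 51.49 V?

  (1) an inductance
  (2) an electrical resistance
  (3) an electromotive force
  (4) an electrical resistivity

(3)

Reference: V = J·C⁻¹ = kg·m²·s⁻³·A⁻¹.
Each option:
  (1) [inductance] = kg·m²·s⁻²·A⁻²
  (2) [electrical resistance] = kg·m²·s⁻³·A⁻²
  (3) [electromotive force] = kg·m²·s⁻³·A⁻¹  ← same
  (4) [electrical resistivity] = kg·m³·s⁻³·A⁻²
Only (3) matches kg·m²·s⁻³·A⁻¹.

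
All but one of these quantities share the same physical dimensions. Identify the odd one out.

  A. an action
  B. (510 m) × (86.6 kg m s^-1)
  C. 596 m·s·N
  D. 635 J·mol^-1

Expand each in SI base units:
  A. [action] = kg·m²·s⁻¹
  B. [m] · [kg·m·s⁻¹] = kg·m²·s⁻¹
  C. N·m·s = kg·m·s⁻²·m·s = kg·m²·s⁻¹
  D. J·mol⁻¹ = N·m·mol⁻¹ = kg·m²·s⁻²·mol⁻¹
All reduce to kg·m²·s⁻¹ except D., which is kg·m²·s⁻²·mol⁻¹.

D.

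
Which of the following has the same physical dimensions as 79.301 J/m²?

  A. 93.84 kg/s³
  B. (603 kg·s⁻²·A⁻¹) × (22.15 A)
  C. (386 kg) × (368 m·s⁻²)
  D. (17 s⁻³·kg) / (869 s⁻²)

B.

Reference: J·m⁻² = N·m·m⁻² = kg·s⁻².
Each option:
  A. kg·s⁻³
  B. [kg·s⁻²·A⁻¹] · [A] = kg·s⁻²  ← same
  C. [kg] · [m·s⁻²] = kg·m·s⁻²
  D. [kg·s⁻³] / [s⁻²] = kg·s⁻¹
Only B. matches kg·s⁻².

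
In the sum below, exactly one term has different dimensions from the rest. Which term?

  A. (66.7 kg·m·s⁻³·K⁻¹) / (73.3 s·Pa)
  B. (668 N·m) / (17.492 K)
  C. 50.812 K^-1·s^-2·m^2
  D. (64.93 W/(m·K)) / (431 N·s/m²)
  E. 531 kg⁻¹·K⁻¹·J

B.

Expand each in SI base units:
  A. [kg·m·s⁻³·K⁻¹] / [kg·m⁻¹·s⁻¹] = m²·s⁻²·K⁻¹
  B. [kg·m²·s⁻²] / [K] = kg·m²·s⁻²·K⁻¹
  C. m²·s⁻²·K⁻¹
  D. [kg·m·s⁻³·K⁻¹] / [kg·m⁻¹·s⁻¹] = m²·s⁻²·K⁻¹
  E. J·kg⁻¹·K⁻¹ = N·m·kg⁻¹·K⁻¹ = m²·s⁻²·K⁻¹
All reduce to m²·s⁻²·K⁻¹ except B., which is kg·m²·s⁻²·K⁻¹.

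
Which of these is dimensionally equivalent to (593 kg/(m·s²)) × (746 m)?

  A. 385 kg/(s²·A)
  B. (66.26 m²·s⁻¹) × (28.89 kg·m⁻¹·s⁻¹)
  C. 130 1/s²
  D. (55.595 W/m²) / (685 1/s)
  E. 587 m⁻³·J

Reference: [kg·m⁻¹·s⁻²] · [m] = kg·s⁻².
Each option:
  A. kg·s⁻²·A⁻¹
  B. [m²·s⁻¹] · [kg·m⁻¹·s⁻¹] = kg·m·s⁻²
  C. s⁻²
  D. [kg·s⁻³] / [s⁻¹] = kg·s⁻²  ← same
  E. J·m⁻³ = N·m·m⁻³ = kg·m⁻¹·s⁻²
Only D. matches kg·s⁻².

D.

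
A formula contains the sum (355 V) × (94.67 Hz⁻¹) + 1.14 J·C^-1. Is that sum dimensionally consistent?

Work out the base dimensions of each:
  (355 V) × (94.67 Hz⁻¹):  [kg·m²·s⁻³·A⁻¹] · [s] = kg·m²·s⁻²·A⁻¹
  1.14 J·C^-1:  J·C⁻¹ = N·m·(s·A)⁻¹ = kg·m²·s⁻³·A⁻¹
kg·m²·s⁻²·A⁻¹ ≠ kg·m²·s⁻³·A⁻¹, so they cannot be added.

No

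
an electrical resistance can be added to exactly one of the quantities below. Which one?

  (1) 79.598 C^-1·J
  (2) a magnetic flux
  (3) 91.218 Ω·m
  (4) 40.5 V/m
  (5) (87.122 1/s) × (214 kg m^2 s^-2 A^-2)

(5)

Reference: [electrical resistance] = kg·m²·s⁻³·A⁻².
Each option:
  (1) J·C⁻¹ = N·m·(s·A)⁻¹ = kg·m²·s⁻³·A⁻¹
  (2) [magnetic flux] = kg·m²·s⁻²·A⁻¹
  (3) Ω·m = V·A⁻¹·m = kg·m³·s⁻³·A⁻²
  (4) V·m⁻¹ = J·C⁻¹·m⁻¹ = kg·m·s⁻³·A⁻¹
  (5) [s⁻¹] · [kg·m²·s⁻²·A⁻²] = kg·m²·s⁻³·A⁻²  ← same
Only (5) matches kg·m²·s⁻³·A⁻².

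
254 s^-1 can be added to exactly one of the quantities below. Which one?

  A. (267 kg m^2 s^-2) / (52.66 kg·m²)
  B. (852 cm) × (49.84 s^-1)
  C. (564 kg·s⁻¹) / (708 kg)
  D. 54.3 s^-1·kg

C.

Reference: s⁻¹.
Each option:
  A. [kg·m²·s⁻²] / [kg·m²] = s⁻²
  B. [m] · [s⁻¹] = m·s⁻¹
  C. [kg·s⁻¹] / [kg] = s⁻¹  ← same
  D. kg·s⁻¹
Only C. matches s⁻¹.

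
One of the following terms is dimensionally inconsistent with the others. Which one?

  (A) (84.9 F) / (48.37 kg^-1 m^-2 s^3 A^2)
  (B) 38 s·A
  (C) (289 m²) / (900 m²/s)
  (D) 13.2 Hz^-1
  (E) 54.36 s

(B)

Work out the base dimensions of each:
  (A) [kg⁻¹·m⁻²·s⁴·A²] / [kg⁻¹·m⁻²·s³·A²] = s
  (B) A·s = s·A
  (C) [m²] / [m²·s⁻¹] = s
  (D) Hz⁻¹ = (s⁻¹)⁻¹ = s
  (E) s
All reduce to s except (B), which is s·A.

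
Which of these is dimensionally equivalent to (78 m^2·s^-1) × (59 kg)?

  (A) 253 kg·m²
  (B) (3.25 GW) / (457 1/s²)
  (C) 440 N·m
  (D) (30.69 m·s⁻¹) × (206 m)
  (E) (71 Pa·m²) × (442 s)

(B)

Reference: [m²·s⁻¹] · [kg] = kg·m²·s⁻¹.
Each option:
  (A) kg·m²
  (B) [kg·m²·s⁻³] / [s⁻²] = kg·m²·s⁻¹  ← same
  (C) N·m = kg·m·s⁻²·m = kg·m²·s⁻²
  (D) [m·s⁻¹] · [m] = m²·s⁻¹
  (E) [kg·m·s⁻²] · [s] = kg·m·s⁻¹
Only (B) matches kg·m²·s⁻¹.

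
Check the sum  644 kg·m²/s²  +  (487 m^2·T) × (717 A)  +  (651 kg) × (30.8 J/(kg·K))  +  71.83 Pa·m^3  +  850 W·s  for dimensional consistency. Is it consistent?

Reduce each to base SI dimensions:
  644 kg·m²/s²:  kg·m²·s⁻²
  (487 m^2·T) × (717 A):  [kg·m²·s⁻²·A⁻¹] · [A] = kg·m²·s⁻²
  (651 kg) × (30.8 J/(kg·K)):  [kg] · [m²·s⁻²·K⁻¹] = kg·m²·s⁻²·K⁻¹
  71.83 Pa·m^3:  Pa·m³ = N·m⁻²·m³ = kg·m²·s⁻²
  850 W·s:  W·s = J·s⁻¹·s = kg·m²·s⁻²
The terms do not share a single dimension (kg·m²·s⁻² vs kg·m²·s⁻²·K⁻¹).

No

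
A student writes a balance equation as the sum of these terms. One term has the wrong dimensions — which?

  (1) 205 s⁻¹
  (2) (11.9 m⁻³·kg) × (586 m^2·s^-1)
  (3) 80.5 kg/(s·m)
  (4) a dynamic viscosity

Reduce each to base SI dimensions:
  (1) s⁻¹
  (2) [kg·m⁻³] · [m²·s⁻¹] = kg·m⁻¹·s⁻¹
  (3) kg·m⁻¹·s⁻¹
  (4) [dynamic viscosity] = kg·m⁻¹·s⁻¹
All reduce to kg·m⁻¹·s⁻¹ except (1), which is s⁻¹.

(1)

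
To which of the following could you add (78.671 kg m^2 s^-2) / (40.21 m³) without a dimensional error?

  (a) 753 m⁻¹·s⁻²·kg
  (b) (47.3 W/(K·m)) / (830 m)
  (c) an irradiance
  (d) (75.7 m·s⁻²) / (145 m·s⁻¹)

Reference: [kg·m²·s⁻²] / [m³] = kg·m⁻¹·s⁻².
Each option:
  (a) kg·m⁻¹·s⁻²  ← same
  (b) [kg·m·s⁻³·K⁻¹] / [m] = kg·s⁻³·K⁻¹
  (c) [irradiance] = kg·s⁻³
  (d) [m·s⁻²] / [m·s⁻¹] = s⁻¹
Only (a) matches kg·m⁻¹·s⁻².

(a)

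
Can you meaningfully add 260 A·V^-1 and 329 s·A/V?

No

Expand each in SI base units:
  260 A·V^-1:  A·V⁻¹ = A·(J·C⁻¹)⁻¹ = kg⁻¹·m⁻²·s³·A²
  329 s·A/V:  A·s·V⁻¹ = A·s·(J·C⁻¹)⁻¹ = kg⁻¹·m⁻²·s⁴·A²
kg⁻¹·m⁻²·s³·A² ≠ kg⁻¹·m⁻²·s⁴·A², so they cannot be added.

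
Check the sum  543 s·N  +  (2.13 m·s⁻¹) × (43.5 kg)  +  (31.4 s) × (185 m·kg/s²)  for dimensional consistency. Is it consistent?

Yes

Work out the base dimensions of each:
  543 s·N:  N·s = kg·m·s⁻²·s = kg·m·s⁻¹
  (2.13 m·s⁻¹) × (43.5 kg):  [m·s⁻¹] · [kg] = kg·m·s⁻¹
  (31.4 s) × (185 m·kg/s²):  [s] · [kg·m·s⁻²] = kg·m·s⁻¹
Every term reduces to kg·m·s⁻¹.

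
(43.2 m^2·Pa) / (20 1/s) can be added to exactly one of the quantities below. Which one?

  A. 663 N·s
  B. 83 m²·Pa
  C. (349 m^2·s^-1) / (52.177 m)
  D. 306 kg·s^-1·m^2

Reference: [kg·m·s⁻²] / [s⁻¹] = kg·m·s⁻¹.
Each option:
  A. N·s = kg·m·s⁻²·s = kg·m·s⁻¹  ← same
  B. Pa·m² = N·m⁻²·m² = kg·m·s⁻²
  C. [m²·s⁻¹] / [m] = m·s⁻¹
  D. kg·m²·s⁻¹
Only A. matches kg·m·s⁻¹.

A.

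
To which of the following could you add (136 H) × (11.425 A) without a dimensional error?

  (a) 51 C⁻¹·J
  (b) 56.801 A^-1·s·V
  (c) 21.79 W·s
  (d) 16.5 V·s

Reference: [kg·m²·s⁻²·A⁻²] · [A] = kg·m²·s⁻²·A⁻¹.
Each option:
  (a) J·C⁻¹ = N·m·(s·A)⁻¹ = kg·m²·s⁻³·A⁻¹
  (b) V·s·A⁻¹ = J·C⁻¹·s·A⁻¹ = kg·m²·s⁻²·A⁻²
  (c) W·s = J·s⁻¹·s = kg·m²·s⁻²
  (d) V·s = J·C⁻¹·s = kg·m²·s⁻²·A⁻¹  ← same
Only (d) matches kg·m²·s⁻²·A⁻¹.

(d)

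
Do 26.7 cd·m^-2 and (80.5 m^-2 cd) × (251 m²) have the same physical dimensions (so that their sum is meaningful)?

No

Work out the base dimensions of each:
  26.7 cd·m^-2:  cd·m⁻² = m⁻²·cd
  (80.5 m^-2 cd) × (251 m²):  [m⁻²·cd] · [m²] = cd
m⁻²·cd ≠ cd, so they cannot be added.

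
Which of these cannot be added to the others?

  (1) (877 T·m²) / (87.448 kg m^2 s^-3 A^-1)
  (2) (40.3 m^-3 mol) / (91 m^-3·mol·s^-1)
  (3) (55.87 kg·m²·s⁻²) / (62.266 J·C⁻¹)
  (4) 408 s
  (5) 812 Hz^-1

Reduce each to base SI dimensions:
  (1) [kg·m²·s⁻²·A⁻¹] / [kg·m²·s⁻³·A⁻¹] = s
  (2) [m⁻³·mol] / [m⁻³·s⁻¹·mol] = s
  (3) [kg·m²·s⁻²] / [kg·m²·s⁻³·A⁻¹] = s·A
  (4) s
  (5) Hz⁻¹ = (s⁻¹)⁻¹ = s
All reduce to s except (3), which is s·A.

(3)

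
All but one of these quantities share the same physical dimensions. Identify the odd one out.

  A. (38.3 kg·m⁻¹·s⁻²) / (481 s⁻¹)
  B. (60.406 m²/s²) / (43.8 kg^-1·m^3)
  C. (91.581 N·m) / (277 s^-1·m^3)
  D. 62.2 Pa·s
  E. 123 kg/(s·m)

B.

In SI base units:
  A. [kg·m⁻¹·s⁻²] / [s⁻¹] = kg·m⁻¹·s⁻¹
  B. [m²·s⁻²] / [kg⁻¹·m³] = kg·m⁻¹·s⁻²
  C. [kg·m²·s⁻²] / [m³·s⁻¹] = kg·m⁻¹·s⁻¹
  D. Pa·s = N·m⁻²·s = kg·m⁻¹·s⁻¹
  E. kg·m⁻¹·s⁻¹
All reduce to kg·m⁻¹·s⁻¹ except B., which is kg·m⁻¹·s⁻².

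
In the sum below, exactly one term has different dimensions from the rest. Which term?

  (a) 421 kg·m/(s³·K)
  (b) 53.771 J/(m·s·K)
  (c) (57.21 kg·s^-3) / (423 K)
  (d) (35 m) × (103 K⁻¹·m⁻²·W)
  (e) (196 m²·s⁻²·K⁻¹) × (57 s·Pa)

Reduce each to base SI dimensions:
  (a) kg·m·s⁻³·K⁻¹
  (b) J·s⁻¹·m⁻¹·K⁻¹ = N·m·s⁻¹·m⁻¹·K⁻¹ = kg·m·s⁻³·K⁻¹
  (c) [kg·s⁻³] / [K] = kg·s⁻³·K⁻¹
  (d) [m] · [kg·s⁻³·K⁻¹] = kg·m·s⁻³·K⁻¹
  (e) [m²·s⁻²·K⁻¹] · [kg·m⁻¹·s⁻¹] = kg·m·s⁻³·K⁻¹
All reduce to kg·m·s⁻³·K⁻¹ except (c), which is kg·s⁻³·K⁻¹.

(c)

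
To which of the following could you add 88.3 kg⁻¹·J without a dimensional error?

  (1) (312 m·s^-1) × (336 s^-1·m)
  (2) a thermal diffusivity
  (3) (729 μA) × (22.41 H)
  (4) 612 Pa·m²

(1)

Reference: J·kg⁻¹ = N·m·kg⁻¹ = m²·s⁻².
Each option:
  (1) [m·s⁻¹] · [m·s⁻¹] = m²·s⁻²  ← same
  (2) [thermal diffusivity] = m²·s⁻¹
  (3) [A] · [kg·m²·s⁻²·A⁻²] = kg·m²·s⁻²·A⁻¹
  (4) Pa·m² = N·m⁻²·m² = kg·m·s⁻²
Only (1) matches m²·s⁻².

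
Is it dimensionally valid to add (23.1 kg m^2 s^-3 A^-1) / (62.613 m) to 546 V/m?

Yes

Expand each in SI base units:
  (23.1 kg m^2 s^-3 A^-1) / (62.613 m):  [kg·m²·s⁻³·A⁻¹] / [m] = kg·m·s⁻³·A⁻¹
  546 V/m:  V·m⁻¹ = J·C⁻¹·m⁻¹ = kg·m·s⁻³·A⁻¹
Both are kg·m·s⁻³·A⁻¹, so they have the same dimensions and can be added.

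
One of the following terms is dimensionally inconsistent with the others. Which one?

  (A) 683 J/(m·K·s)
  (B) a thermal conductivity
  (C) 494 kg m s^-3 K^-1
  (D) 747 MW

(D)

Dimensions:
  (A) J·s⁻¹·m⁻¹·K⁻¹ = N·m·s⁻¹·m⁻¹·K⁻¹ = kg·m·s⁻³·K⁻¹
  (B) [thermal conductivity] = kg·m·s⁻³·K⁻¹
  (C) kg·m·s⁻³·K⁻¹
  (D) W = J·s⁻¹ = kg·m²·s⁻³
All reduce to kg·m·s⁻³·K⁻¹ except (D), which is kg·m²·s⁻³.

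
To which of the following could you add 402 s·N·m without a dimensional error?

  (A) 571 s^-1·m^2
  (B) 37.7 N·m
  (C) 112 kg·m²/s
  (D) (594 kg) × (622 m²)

(C)

Reference: N·m·s = kg·m·s⁻²·m·s = kg·m²·s⁻¹.
Each option:
  (A) m²·s⁻¹
  (B) N·m = kg·m·s⁻²·m = kg·m²·s⁻²
  (C) kg·m²·s⁻¹  ← same
  (D) [kg] · [m²] = kg·m²
Only (C) matches kg·m²·s⁻¹.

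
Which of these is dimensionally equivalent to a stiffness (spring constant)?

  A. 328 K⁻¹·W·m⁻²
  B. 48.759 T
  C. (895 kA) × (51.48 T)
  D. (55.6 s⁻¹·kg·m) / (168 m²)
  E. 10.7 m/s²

Reference: [stiffness (spring constant)] = kg·s⁻².
Each option:
  A. W·m⁻²·K⁻¹ = J·s⁻¹·m⁻²·K⁻¹ = kg·s⁻³·K⁻¹
  B. T = Wb·m⁻² = kg·s⁻²·A⁻¹
  C. [A] · [kg·s⁻²·A⁻¹] = kg·s⁻²  ← same
  D. [kg·m·s⁻¹] / [m²] = kg·m⁻¹·s⁻¹
  E. m·s⁻²
Only C. matches kg·s⁻².

C.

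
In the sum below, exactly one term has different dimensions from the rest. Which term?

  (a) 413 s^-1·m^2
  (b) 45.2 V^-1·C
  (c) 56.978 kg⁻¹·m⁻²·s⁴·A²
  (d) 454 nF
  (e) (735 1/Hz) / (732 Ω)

(a)

Expand each in SI base units:
  (a) m²·s⁻¹
  (b) C·V⁻¹ = s·A·(J·C⁻¹)⁻¹ = kg⁻¹·m⁻²·s⁴·A²
  (c) kg⁻¹·m⁻²·s⁴·A²
  (d) F = C·V⁻¹ = kg⁻¹·m⁻²·s⁴·A²
  (e) [s] / [kg·m²·s⁻³·A⁻²] = kg⁻¹·m⁻²·s⁴·A²
All reduce to kg⁻¹·m⁻²·s⁴·A² except (a), which is m²·s⁻¹.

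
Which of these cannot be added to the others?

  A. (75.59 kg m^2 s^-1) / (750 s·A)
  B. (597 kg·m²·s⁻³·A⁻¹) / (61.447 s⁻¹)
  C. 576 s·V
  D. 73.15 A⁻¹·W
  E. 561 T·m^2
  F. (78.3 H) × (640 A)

D.

Reduce each to base SI dimensions:
  A. [kg·m²·s⁻¹] / [s·A] = kg·m²·s⁻²·A⁻¹
  B. [kg·m²·s⁻³·A⁻¹] / [s⁻¹] = kg·m²·s⁻²·A⁻¹
  C. V·s = J·C⁻¹·s = kg·m²·s⁻²·A⁻¹
  D. W·A⁻¹ = J·s⁻¹·A⁻¹ = kg·m²·s⁻³·A⁻¹
  E. T·m² = Wb·m⁻²·m² = kg·m²·s⁻²·A⁻¹
  F. [kg·m²·s⁻²·A⁻²] · [A] = kg·m²·s⁻²·A⁻¹
All reduce to kg·m²·s⁻²·A⁻¹ except D., which is kg·m²·s⁻³·A⁻¹.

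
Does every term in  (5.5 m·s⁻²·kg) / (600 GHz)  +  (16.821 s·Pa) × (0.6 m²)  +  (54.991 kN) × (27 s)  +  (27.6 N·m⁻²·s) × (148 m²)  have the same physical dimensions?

Yes

In SI base units:
  (5.5 m·s⁻²·kg) / (600 GHz):  [kg·m·s⁻²] / [s⁻¹] = kg·m·s⁻¹
  (16.821 s·Pa) × (0.6 m²):  [kg·m⁻¹·s⁻¹] · [m²] = kg·m·s⁻¹
  (54.991 kN) × (27 s):  [kg·m·s⁻²] · [s] = kg·m·s⁻¹
  (27.6 N·m⁻²·s) × (148 m²):  [kg·m⁻¹·s⁻¹] · [m²] = kg·m·s⁻¹
Every term reduces to kg·m·s⁻¹.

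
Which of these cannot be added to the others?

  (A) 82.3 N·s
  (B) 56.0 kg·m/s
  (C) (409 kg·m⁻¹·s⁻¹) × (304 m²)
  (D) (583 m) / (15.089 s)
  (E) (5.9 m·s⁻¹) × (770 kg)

Reduce each to base SI dimensions:
  (A) N·s = kg·m·s⁻²·s = kg·m·s⁻¹
  (B) kg·m·s⁻¹
  (C) [kg·m⁻¹·s⁻¹] · [m²] = kg·m·s⁻¹
  (D) [m] / [s] = m·s⁻¹
  (E) [m·s⁻¹] · [kg] = kg·m·s⁻¹
All reduce to kg·m·s⁻¹ except (D), which is m·s⁻¹.

(D)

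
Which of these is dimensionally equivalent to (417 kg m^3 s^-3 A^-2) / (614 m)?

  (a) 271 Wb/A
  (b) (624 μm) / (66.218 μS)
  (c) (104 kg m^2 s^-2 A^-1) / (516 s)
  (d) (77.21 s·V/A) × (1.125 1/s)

Reference: [kg·m³·s⁻³·A⁻²] / [m] = kg·m²·s⁻³·A⁻².
Each option:
  (a) Wb·A⁻¹ = V·s·A⁻¹ = kg·m²·s⁻²·A⁻²
  (b) [m] / [kg⁻¹·m⁻²·s³·A²] = kg·m³·s⁻³·A⁻²
  (c) [kg·m²·s⁻²·A⁻¹] / [s] = kg·m²·s⁻³·A⁻¹
  (d) [kg·m²·s⁻²·A⁻²] · [s⁻¹] = kg·m²·s⁻³·A⁻²  ← same
Only (d) matches kg·m²·s⁻³·A⁻².

(d)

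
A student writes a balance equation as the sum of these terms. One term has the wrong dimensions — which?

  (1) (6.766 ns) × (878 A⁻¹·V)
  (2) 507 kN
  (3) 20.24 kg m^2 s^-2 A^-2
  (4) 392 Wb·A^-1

Expand each in SI base units:
  (1) [s] · [kg·m²·s⁻³·A⁻²] = kg·m²·s⁻²·A⁻²
  (2) N = kg·m·s⁻²
  (3) kg·m²·s⁻²·A⁻²
  (4) Wb·A⁻¹ = V·s·A⁻¹ = kg·m²·s⁻²·A⁻²
All reduce to kg·m²·s⁻²·A⁻² except (2), which is kg·m·s⁻².

(2)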